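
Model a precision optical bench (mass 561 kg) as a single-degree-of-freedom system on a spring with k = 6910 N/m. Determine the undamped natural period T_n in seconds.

1.79 s

ω_n = √(k/m) = √(6910/561) = √12.32 = 3.510 rad/s.
T_n = 2π/ω_n = 6.283/3.510 = 1.790 s.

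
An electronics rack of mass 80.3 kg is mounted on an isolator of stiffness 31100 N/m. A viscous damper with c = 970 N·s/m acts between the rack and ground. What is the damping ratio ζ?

0.307

ω_n = √(k/m) = √(31100/80.3) = 19.68 rad/s.
Critical damping c_c = 2√(k·m) = 2√(31100 × 80.3) = 3161 N·s/m, so ζ = c/c_c = 970/3161 = 0.3069.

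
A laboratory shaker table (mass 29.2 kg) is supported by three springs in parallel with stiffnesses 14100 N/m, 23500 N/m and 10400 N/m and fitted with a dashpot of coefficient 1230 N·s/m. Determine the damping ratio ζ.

0.519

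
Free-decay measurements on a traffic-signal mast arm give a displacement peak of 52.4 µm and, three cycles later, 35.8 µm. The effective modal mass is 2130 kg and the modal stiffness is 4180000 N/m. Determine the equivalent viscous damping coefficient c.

Logarithmic decrement δ = (1/n)·ln(x₀/x_n) = (1/3)·ln(52.4/35.8) = (1/3)·ln(1.464) = 0.1270.
ζ = δ/√(4π² + δ²) = 0.1270/√(39.48 + 0.0161) = 0.1270/6.284 = 0.02021.
c = ζ · 2√(km) = 0.02021 × 2√(4180000 × 2130) = 0.02021 × 188700 = 3813 N·s/m.

3810 N·s/m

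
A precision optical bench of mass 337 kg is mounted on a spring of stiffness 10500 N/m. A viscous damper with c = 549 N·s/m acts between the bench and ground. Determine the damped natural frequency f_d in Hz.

0.879 Hz

ω_n = √(k/m) = √(10500/337) = 5.582 rad/s.
Critical damping c_c = 2√(k·m) = 2√(10500 × 337) = 3762 N·s/m, so ζ = c/c_c = 549/3762 = 0.1459.
ω_d = ω_n√(1 − ζ²) = 5.582 × √(1 − 0.0213) = 5.522 rad/s.
f_d = ω_d/(2π) = 0.8789 Hz.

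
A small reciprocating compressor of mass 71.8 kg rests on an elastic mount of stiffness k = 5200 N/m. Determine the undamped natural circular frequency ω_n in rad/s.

8.51 rad/s

ω_n = √(k/m) = √(5200/71.8) = √72.42 = 8.510 rad/s.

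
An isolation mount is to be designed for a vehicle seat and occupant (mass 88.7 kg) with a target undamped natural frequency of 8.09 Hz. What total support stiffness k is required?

ω_n = 2πf_n = 2π × 8.09 = 50.83 rad/s.
k = m·ω_n² = 88.7 × 50.83² = 88.7 × 2584 = 229200 N/m.

229000 N/m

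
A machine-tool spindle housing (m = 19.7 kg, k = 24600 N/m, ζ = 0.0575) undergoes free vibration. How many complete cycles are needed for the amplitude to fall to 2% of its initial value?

11 cycles

Logarithmic decrement δ = 2πζ/√(1 − ζ²) = 2π × 0.05750/√(1 − 0.00331) = 0.3619.
x_n/x₀ = e^(−nδ) ≤ 0.02; take ln: n ≥ ln(1/0.02)/δ = 3.912/0.3619 = 10.81.
So 11 complete cycles are required.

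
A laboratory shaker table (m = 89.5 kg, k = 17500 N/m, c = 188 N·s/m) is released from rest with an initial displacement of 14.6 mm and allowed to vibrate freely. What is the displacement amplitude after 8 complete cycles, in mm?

0.331 mm

ζ = c/(2√(km)) = 188/(2√(17500 × 89.5)) = 188/2503 = 0.07511.
Logarithmic decrement δ = 2πζ/√(1 − ζ²) = 2π × 0.07511/√(1 − 0.00564) = 0.4733.
After n cycles, x_n/x₀ = e^(−nδ), so x_8 = 14.6 × e^(−8 × 0.4733) = 14.6 × 0.02268 = 0.3312 mm.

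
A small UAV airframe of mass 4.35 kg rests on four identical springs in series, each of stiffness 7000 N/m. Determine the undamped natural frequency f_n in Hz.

3.19 Hz

Series springs: 1/k_eq = 4/7000, so k_eq = 7000/4 = 1750 N/m.
ω_n = √(k_eq/m) = √(1750/4.35) = √402.3 = 20.06 rad/s.
f_n = ω_n/(2π) = 20.06/6.283 = 3.192 Hz.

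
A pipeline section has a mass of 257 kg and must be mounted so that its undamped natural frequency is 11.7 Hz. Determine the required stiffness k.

ω_n = 2πf_n = 2π × 11.7 = 73.51 rad/s.
k = m·ω_n² = 257 × 73.51² = 257 × 5404 = 1389000 N/m.

1390000 N/m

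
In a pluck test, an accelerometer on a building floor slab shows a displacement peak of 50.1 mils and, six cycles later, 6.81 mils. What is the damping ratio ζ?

Logarithmic decrement δ = (1/n)·ln(x₀/x_n) = (1/6)·ln(50.1/6.81) = (1/6)·ln(7.357) = 0.3326.
ζ = δ/√(4π² + δ²) = 0.3326/√(39.48 + 0.111) = 0.3326/6.292 = 0.05286.

0.0529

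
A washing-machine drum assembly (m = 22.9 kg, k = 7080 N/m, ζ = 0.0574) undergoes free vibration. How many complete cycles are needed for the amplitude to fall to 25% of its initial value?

Logarithmic decrement δ = 2πζ/√(1 − ζ²) = 2π × 0.05740/√(1 − 0.00329) = 0.3613.
x_n/x₀ = e^(−nδ) ≤ 0.25; take ln: n ≥ ln(1/0.25)/δ = 1.386/0.3613 = 3.837.
So 4 complete cycles are required.

4 cycles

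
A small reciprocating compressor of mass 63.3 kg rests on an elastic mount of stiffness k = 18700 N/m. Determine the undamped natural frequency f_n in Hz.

ω_n = √(k/m) = √(18700/63.3) = √295.4 = 17.19 rad/s.
f_n = ω_n/(2π) = 17.19/6.283 = 2.736 Hz.

2.74 Hz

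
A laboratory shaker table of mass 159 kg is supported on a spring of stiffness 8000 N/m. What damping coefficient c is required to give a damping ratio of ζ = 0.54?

c_c = 2√(k·m) = 2√(8000 × 159) = 2256 N·s/m.
c = ζ·c_c = 0.54 × 2256 = 1218 N·s/m.

1220 N·s/m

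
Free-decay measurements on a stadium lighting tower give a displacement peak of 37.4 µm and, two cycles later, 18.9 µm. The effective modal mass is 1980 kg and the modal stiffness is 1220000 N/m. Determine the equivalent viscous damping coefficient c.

Logarithmic decrement δ = (1/n)·ln(x₀/x_n) = (1/2)·ln(37.4/18.9) = (1/2)·ln(1.979) = 0.3413.
ζ = δ/√(4π² + δ²) = 0.3413/√(39.48 + 0.116) = 0.3413/6.292 = 0.05423.
c = ζ · 2√(km) = 0.05423 × 2√(1220000 × 1980) = 0.05423 × 98300 = 5331 N·s/m.

5330 N·s/m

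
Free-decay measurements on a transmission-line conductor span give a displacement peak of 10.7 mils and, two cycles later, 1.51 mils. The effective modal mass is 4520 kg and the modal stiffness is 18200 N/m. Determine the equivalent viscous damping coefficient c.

2790 N·s/m

Logarithmic decrement δ = (1/n)·ln(x₀/x_n) = (1/2)·ln(10.7/1.51) = (1/2)·ln(7.086) = 0.9791.
ζ = δ/√(4π² + δ²) = 0.9791/√(39.48 + 0.959) = 0.9791/6.359 = 0.1540.
c = ζ · 2√(km) = 0.1540 × 2√(18200 × 4520) = 0.1540 × 18140 = 2793 N·s/m.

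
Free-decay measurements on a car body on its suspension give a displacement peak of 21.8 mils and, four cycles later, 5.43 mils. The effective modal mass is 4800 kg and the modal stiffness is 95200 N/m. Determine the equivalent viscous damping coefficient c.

2360 N·s/m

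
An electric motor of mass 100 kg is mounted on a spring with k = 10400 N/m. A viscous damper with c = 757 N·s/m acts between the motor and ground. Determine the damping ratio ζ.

0.371

ω_n = √(k/m) = √(10400/100) = 10.20 rad/s.
Critical damping c_c = 2√(k·m) = 2√(10400 × 100) = 2040 N·s/m, so ζ = c/c_c = 757/2040 = 0.3711.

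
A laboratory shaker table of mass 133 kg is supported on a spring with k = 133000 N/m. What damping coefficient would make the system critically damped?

c_c = 2√(k·m) = 2√(133000 × 133) = 2 × 4206 = 8412 N·s/m.

8410 N·s/m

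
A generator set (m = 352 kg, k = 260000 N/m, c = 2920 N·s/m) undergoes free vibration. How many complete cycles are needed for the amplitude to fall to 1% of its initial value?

5 cycles

ζ = c/(2√(km)) = 2920/(2√(260000 × 352)) = 2920/19130 = 0.1526.
Logarithmic decrement δ = 2πζ/√(1 − ζ²) = 2π × 0.1526/√(1 − 0.0233) = 0.9703.
x_n/x₀ = e^(−nδ) ≤ 0.01; take ln: n ≥ ln(1/0.01)/δ = 4.605/0.9703 = 4.746.
So 5 complete cycles are required.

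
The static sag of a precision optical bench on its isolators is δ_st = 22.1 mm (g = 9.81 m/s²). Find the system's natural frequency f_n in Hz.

ω_n = √(g/δ_st) = √(9.81/0.0221) = √443.9 = 21.07 rad/s.
f_n = ω_n/(2π) = 21.07/6.283 = 3.353 Hz.

3.35 Hz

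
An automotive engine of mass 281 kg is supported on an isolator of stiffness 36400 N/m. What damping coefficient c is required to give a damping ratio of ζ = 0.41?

2620 N·s/m

c_c = 2√(k·m) = 2√(36400 × 281) = 6396 N·s/m.
c = ζ·c_c = 0.41 × 6396 = 2623 N·s/m.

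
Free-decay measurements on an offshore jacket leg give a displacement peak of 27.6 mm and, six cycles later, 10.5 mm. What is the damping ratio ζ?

0.0256

Logarithmic decrement δ = (1/n)·ln(x₀/x_n) = (1/6)·ln(27.6/10.5) = (1/6)·ln(2.629) = 0.1611.
ζ = δ/√(4π² + δ²) = 0.1611/√(39.48 + 0.0259) = 0.1611/6.285 = 0.02563.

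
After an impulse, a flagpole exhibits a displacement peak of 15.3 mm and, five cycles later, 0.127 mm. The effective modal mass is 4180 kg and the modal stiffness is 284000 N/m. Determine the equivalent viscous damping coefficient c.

Logarithmic decrement δ = (1/n)·ln(x₀/x_n) = (1/5)·ln(15.3/0.127) = (1/5)·ln(120.5) = 0.9583.
ζ = δ/√(4π² + δ²) = 0.9583/√(39.48 + 0.918) = 0.9583/6.356 = 0.1508.
c = ζ · 2√(km) = 0.1508 × 2√(284000 × 4180) = 0.1508 × 68910 = 10390 N·s/m.

10400 N·s/m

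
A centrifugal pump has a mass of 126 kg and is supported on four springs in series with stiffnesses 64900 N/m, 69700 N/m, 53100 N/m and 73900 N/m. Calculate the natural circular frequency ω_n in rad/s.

Series springs: 1/k_eq = 1/64900 + 1/69700 + 1/53100 + 1/73900 = 6.212×10^-5, so k_eq = 16100 N/m.
ω_n = √(k_eq/m) = √(16100/126) = √127.8 = 11.30 rad/s.

11.3 rad/s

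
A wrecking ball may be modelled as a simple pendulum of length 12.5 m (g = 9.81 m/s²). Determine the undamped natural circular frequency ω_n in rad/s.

For a simple pendulum ω_n = √(g/L) = √(9.81/12.5) = √0.7848 = 0.8859 rad/s.

0.886 rad/s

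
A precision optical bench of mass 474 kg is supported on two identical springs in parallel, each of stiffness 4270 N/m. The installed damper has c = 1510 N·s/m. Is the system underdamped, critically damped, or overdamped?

underdamped

Parallel springs add: k_eq = 2 × 4270 = 8540 N/m.
c_c = 2√(k_eq·m) = 4024 N·s/m; ζ = c/c_c = 1510/4024 = 0.375.
Since ζ < 1 the system is underdamped.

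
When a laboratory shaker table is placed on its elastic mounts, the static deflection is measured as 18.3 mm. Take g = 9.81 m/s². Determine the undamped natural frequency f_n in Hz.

ω_n = √(g/δ_st) = √(9.81/0.0183) = √536.1 = 23.15 rad/s.
f_n = ω_n/(2π) = 23.15/6.283 = 3.685 Hz.

3.68 Hz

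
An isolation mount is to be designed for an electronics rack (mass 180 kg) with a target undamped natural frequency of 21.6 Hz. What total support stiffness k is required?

ω_n = 2πf_n = 2π × 21.6 = 135.7 rad/s.
k = m·ω_n² = 180 × 135.7² = 180 × 18420 = 3315000 N/m.

3320000 N/m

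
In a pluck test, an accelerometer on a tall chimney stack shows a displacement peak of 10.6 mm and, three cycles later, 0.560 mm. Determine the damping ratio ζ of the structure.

Logarithmic decrement δ = (1/n)·ln(x₀/x_n) = (1/3)·ln(10.6/0.560) = (1/3)·ln(18.93) = 0.9802.
ζ = δ/√(4π² + δ²) = 0.9802/√(39.48 + 0.961) = 0.9802/6.359 = 0.1541.

0.154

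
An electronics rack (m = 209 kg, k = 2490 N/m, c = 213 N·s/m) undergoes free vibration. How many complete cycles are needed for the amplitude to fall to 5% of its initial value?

ζ = c/(2√(km)) = 213/(2√(2490 × 209)) = 213/1443 = 0.1476.
Logarithmic decrement δ = 2πζ/√(1 − ζ²) = 2π × 0.1476/√(1 − 0.0218) = 0.9379.
x_n/x₀ = e^(−nδ) ≤ 0.05; take ln: n ≥ ln(1/0.05)/δ = 2.996/0.9379 = 3.194.
So 4 complete cycles are required.

4 cycles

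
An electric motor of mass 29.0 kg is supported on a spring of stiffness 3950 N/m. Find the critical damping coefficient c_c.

c_c = 2√(k·m) = 2√(3950 × 29.0) = 2 × 338.5 = 676.9 N·s/m.

677 N·s/m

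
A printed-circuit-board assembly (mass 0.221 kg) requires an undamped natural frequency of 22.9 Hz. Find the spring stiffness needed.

4580 N/m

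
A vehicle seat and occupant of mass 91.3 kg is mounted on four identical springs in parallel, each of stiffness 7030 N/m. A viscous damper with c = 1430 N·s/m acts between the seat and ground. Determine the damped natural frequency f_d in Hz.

Parallel springs add: k_eq = 4 × 7030 = 28120 N/m.
ω_n = √(k_eq/m) = √(28120/91.3) = 17.55 rad/s.
Critical damping c_c = 2√(k_eq·m) = 2√(28120 × 91.3) = 3205 N·s/m, so ζ = c/c_c = 1430/3205 = 0.4462.
ω_d = ω_n√(1 − ζ²) = 17.55 × √(1 − 0.199) = 15.71 rad/s.
f_d = ω_d/(2π) = 2.500 Hz.

2.50 Hz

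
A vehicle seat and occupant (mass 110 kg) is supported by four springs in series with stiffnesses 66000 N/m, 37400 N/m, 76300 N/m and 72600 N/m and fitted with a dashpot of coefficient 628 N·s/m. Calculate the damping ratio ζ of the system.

Series springs: 1/k_eq = 1/66000 + 1/37400 + 1/76300 + 1/72600 = 6.877×10^-5, so k_eq = 14540 N/m.
ω_n = √(k_eq/m) = √(14540/110) = 11.50 rad/s.
Critical damping c_c = 2√(k_eq·m) = 2√(14540 × 110) = 2529 N·s/m, so ζ = c/c_c = 628/2529 = 0.2483.

0.248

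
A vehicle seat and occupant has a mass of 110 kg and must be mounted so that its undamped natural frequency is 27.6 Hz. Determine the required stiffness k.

ω_n = 2πf_n = 2π × 27.6 = 173.4 rad/s.
k = m·ω_n² = 110 × 173.4² = 110 × 30070 = 3308000 N/m.

3310000 N/m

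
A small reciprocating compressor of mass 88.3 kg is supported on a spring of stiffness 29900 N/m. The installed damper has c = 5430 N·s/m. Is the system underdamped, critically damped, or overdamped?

c_c = 2√(k·m) = 3250 N·s/m; ζ = c/c_c = 5430/3250 = 1.67.
Since ζ > 1 the system is overdamped.

overdamped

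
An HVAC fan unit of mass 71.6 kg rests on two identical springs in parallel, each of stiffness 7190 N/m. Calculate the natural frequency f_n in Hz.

Parallel springs add: k_eq = 2 × 7190 = 14380 N/m.
ω_n = √(k_eq/m) = √(14380/71.6) = √200.8 = 14.17 rad/s.
f_n = ω_n/(2π) = 14.17/6.283 = 2.256 Hz.

2.26 Hz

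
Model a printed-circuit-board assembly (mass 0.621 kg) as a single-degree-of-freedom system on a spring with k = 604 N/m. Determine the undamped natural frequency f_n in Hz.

ω_n = √(k/m) = √(604.0/0.621) = √972.6 = 31.19 rad/s.
f_n = ω_n/(2π) = 31.19/6.283 = 4.964 Hz.

4.96 Hz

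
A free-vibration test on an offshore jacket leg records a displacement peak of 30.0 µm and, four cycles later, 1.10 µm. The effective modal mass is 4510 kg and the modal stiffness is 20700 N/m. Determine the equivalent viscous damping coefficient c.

2520 N·s/m

Logarithmic decrement δ = (1/n)·ln(x₀/x_n) = (1/4)·ln(30.0/1.10) = (1/4)·ln(27.27) = 0.8265.
ζ = δ/√(4π² + δ²) = 0.8265/√(39.48 + 0.683) = 0.8265/6.337 = 0.1304.
c = ζ · 2√(km) = 0.1304 × 2√(20700 × 4510) = 0.1304 × 19320 = 2520 N·s/m.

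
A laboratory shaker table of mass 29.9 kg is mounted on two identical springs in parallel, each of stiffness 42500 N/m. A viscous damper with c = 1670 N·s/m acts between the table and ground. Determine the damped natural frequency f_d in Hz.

Parallel springs add: k_eq = 2 × 42500 = 85000 N/m.
ω_n = √(k_eq/m) = √(85000/29.9) = 53.32 rad/s.
Critical damping c_c = 2√(k_eq·m) = 2√(85000 × 29.9) = 3188 N·s/m, so ζ = c/c_c = 1670/3188 = 0.5238.
ω_d = ω_n√(1 − ζ²) = 53.32 × √(1 − 0.274) = 45.42 rad/s.
f_d = ω_d/(2π) = 7.229 Hz.

7.23 Hz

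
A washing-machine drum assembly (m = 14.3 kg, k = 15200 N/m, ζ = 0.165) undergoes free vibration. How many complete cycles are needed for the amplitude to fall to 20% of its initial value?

2 cycles

Logarithmic decrement δ = 2πζ/√(1 − ζ²) = 2π × 0.1650/√(1 − 0.0272) = 1.051.
x_n/x₀ = e^(−nδ) ≤ 0.2; take ln: n ≥ ln(1/0.2)/δ = 1.609/1.051 = 1.531.
So 2 complete cycles are required.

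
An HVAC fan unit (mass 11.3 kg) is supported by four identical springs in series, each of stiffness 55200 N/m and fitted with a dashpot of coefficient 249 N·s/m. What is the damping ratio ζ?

0.315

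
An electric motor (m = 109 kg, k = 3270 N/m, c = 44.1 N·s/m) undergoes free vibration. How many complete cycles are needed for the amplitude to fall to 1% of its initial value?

20 cycles

ζ = c/(2√(km)) = 44.1/(2√(3270 × 109)) = 44.1/1194 = 0.03693.
Logarithmic decrement δ = 2πζ/√(1 − ζ²) = 2π × 0.03693/√(1 − 0.00136) = 0.2322.
x_n/x₀ = e^(−nδ) ≤ 0.01; take ln: n ≥ ln(1/0.01)/δ = 4.605/0.2322 = 19.83.
So 20 complete cycles are required.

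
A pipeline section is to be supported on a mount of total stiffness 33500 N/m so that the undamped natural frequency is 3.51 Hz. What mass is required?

68.9 kg

ω_n = 2πf_n = 2π × 3.51 = 22.05 rad/s.
m = k/ω_n² = 33500/22.05² = 33500/486.4 = 68.88 kg.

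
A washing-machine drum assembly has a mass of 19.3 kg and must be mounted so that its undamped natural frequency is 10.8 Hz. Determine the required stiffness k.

88900 N/m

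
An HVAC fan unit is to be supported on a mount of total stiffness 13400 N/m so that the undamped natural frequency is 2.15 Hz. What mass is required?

73.4 kg

ω_n = 2πf_n = 2π × 2.15 = 13.51 rad/s.
m = k/ω_n² = 13400/13.51² = 13400/182.5 = 73.43 kg.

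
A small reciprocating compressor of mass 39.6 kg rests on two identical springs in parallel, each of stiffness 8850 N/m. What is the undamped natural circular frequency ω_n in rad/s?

21.1 rad/s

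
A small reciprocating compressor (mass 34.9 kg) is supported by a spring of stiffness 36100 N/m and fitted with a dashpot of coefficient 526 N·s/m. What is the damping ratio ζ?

0.234

ω_n = √(k/m) = √(36100/34.9) = 32.16 rad/s.
Critical damping c_c = 2√(k·m) = 2√(36100 × 34.9) = 2245 N·s/m, so ζ = c/c_c = 526/2245 = 0.2343.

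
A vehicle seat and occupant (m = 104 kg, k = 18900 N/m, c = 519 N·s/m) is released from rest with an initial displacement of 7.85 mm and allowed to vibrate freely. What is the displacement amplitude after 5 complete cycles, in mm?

ζ = c/(2√(km)) = 519/(2√(18900 × 104)) = 519/2804 = 0.1851.
Logarithmic decrement δ = 2πζ/√(1 − ζ²) = 2π × 0.1851/√(1 − 0.0343) = 1.183.
After n cycles, x_n/x₀ = e^(−nδ), so x_5 = 7.85 × e^(−5 × 1.183) = 7.85 × 0.002693 = 0.02114 mm.

0.0211 mm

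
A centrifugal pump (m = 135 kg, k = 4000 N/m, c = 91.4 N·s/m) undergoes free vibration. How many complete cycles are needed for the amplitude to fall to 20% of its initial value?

ζ = c/(2√(km)) = 91.4/(2√(4000 × 135)) = 91.4/1470 = 0.06219.
Logarithmic decrement δ = 2πζ/√(1 − ζ²) = 2π × 0.06219/√(1 − 0.00387) = 0.3915.
x_n/x₀ = e^(−nδ) ≤ 0.2; take ln: n ≥ ln(1/0.2)/δ = 1.609/0.3915 = 4.111.
So 5 complete cycles are required.

5 cycles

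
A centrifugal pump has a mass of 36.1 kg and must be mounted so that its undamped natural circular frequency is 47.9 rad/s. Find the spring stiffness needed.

k = m·ω_n² = 36.1 × 47.90² = 36.1 × 2294 = 82830 N/m.

82800 N/m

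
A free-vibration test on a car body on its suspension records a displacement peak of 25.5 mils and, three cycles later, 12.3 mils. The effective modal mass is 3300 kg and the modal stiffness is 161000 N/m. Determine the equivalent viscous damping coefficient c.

Logarithmic decrement δ = (1/n)·ln(x₀/x_n) = (1/3)·ln(25.5/12.3) = (1/3)·ln(2.073) = 0.2430.
ζ = δ/√(4π² + δ²) = 0.2430/√(39.48 + 0.0591) = 0.2430/6.288 = 0.03865.
c = ζ · 2√(km) = 0.03865 × 2√(161000 × 3300) = 0.03865 × 46100 = 1782 N·s/m.

1780 N·s/m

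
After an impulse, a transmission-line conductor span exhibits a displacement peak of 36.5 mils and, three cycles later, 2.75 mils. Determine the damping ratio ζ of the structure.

Logarithmic decrement δ = (1/n)·ln(x₀/x_n) = (1/3)·ln(36.5/2.75) = (1/3)·ln(13.27) = 0.8619.
ζ = δ/√(4π² + δ²) = 0.8619/√(39.48 + 0.743) = 0.8619/6.342 = 0.1359.

0.136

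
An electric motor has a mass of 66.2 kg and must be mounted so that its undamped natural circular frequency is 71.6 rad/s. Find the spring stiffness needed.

339000 N/m

k = m·ω_n² = 66.2 × 71.60² = 66.2 × 5127 = 339400 N/m.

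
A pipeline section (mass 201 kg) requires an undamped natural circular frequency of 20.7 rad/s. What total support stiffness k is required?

86100 N/m

k = m·ω_n² = 201 × 20.70² = 201 × 428.5 = 86130 N/m.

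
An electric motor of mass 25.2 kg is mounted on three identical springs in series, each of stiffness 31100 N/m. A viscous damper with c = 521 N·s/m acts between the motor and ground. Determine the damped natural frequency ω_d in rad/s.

17.5 rad/s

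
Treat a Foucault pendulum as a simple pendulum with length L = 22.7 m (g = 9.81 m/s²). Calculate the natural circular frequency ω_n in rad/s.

0.657 rad/s

For a simple pendulum ω_n = √(g/L) = √(9.81/22.7) = √0.4322 = 0.6574 rad/s.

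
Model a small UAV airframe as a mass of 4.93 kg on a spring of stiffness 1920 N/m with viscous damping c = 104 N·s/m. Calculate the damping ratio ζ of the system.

0.534

ω_n = √(k/m) = √(1920/4.93) = 19.73 rad/s.
Critical damping c_c = 2√(k·m) = 2√(1920 × 4.93) = 194.6 N·s/m, so ζ = c/c_c = 104/194.6 = 0.5345.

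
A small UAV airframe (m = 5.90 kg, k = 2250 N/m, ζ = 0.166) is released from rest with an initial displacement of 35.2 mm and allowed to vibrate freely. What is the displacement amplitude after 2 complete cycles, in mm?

Logarithmic decrement δ = 2πζ/√(1 − ζ²) = 2π × 0.1660/√(1 − 0.0276) = 1.058.
After n cycles, x_n/x₀ = e^(−nδ), so x_2 = 35.2 × e^(−2 × 1.058) = 35.2 × 0.1206 = 4.245 mm.

4.24 mm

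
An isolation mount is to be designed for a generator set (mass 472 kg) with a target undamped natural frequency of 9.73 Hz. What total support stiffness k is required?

1760000 N/m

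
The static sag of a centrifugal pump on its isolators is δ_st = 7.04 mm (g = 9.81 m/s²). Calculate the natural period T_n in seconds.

ω_n = √(g/δ_st) = √(9.81/0.00704) = √1393 = 37.33 rad/s.
T_n = 2π/ω_n = 6.283/37.33 = 0.1683 s.

0.168 s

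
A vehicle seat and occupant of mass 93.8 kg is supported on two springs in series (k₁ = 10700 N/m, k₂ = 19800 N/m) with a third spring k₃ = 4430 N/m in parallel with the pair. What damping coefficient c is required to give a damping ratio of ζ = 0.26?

537 N·s/m

Series pair: k_s = k₁k₂/(k₁+k₂) = (10700)(19800)/(10700 + 19800) = 6946 N/m. In parallel with k₃: k_eq = 6946 + 4430 = 11380 N/m.
c_c = 2√(k_eq·m) = 2√(11380 × 93.8) = 2066 N·s/m.
c = ζ·c_c = 0.26 × 2066 = 537.2 N·s/m.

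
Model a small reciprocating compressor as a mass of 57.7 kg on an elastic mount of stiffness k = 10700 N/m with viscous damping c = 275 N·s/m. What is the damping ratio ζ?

ω_n = √(k/m) = √(10700/57.7) = 13.62 rad/s.
Critical damping c_c = 2√(k·m) = 2√(10700 × 57.7) = 1571 N·s/m, so ζ = c/c_c = 275/1571 = 0.1750.

0.175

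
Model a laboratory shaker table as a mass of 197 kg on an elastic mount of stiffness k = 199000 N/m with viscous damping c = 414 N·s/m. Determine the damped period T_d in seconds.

0.198 s

ω_n = √(k/m) = √(199000/197) = 31.78 rad/s.
Critical damping c_c = 2√(k·m) = 2√(199000 × 197) = 12520 N·s/m, so ζ = c/c_c = 414/12520 = 0.03306.
ω_d = ω_n√(1 − ζ²) = 31.78 × √(1 − 0.00109) = 31.77 rad/s.
T_d = 2π/ω_d = 0.1978 s.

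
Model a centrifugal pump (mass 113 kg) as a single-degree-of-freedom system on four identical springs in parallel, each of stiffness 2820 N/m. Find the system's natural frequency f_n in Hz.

Parallel springs add: k_eq = 4 × 2820 = 11280 N/m.
ω_n = √(k_eq/m) = √(11280/113) = √99.82 = 9.991 rad/s.
f_n = ω_n/(2π) = 9.991/6.283 = 1.590 Hz.

1.59 Hz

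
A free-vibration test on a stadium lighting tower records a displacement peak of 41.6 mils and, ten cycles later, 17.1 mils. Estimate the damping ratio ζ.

0.0141

Logarithmic decrement δ = (1/n)·ln(x₀/x_n) = (1/10)·ln(41.6/17.1) = (1/10)·ln(2.433) = 0.08890.
ζ = δ/√(4π² + δ²) = 0.08890/√(39.48 + 0.00790) = 0.08890/6.284 = 0.01415.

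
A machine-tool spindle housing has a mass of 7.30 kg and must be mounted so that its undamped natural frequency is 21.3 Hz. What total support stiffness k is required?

ω_n = 2πf_n = 2π × 21.3 = 133.8 rad/s.
k = m·ω_n² = 7.30 × 133.8² = 7.30 × 17910 = 130800 N/m.

131000 N/m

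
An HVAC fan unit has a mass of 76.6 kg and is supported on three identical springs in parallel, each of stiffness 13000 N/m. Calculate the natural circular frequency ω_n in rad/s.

22.6 rad/s

Parallel springs add: k_eq = 3 × 13000 = 39000 N/m.
ω_n = √(k_eq/m) = √(39000/76.6) = √509.1 = 22.56 rad/s.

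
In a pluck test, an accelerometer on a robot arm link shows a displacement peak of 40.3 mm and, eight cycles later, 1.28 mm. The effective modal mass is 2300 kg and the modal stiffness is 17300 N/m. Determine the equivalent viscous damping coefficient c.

864 N·s/m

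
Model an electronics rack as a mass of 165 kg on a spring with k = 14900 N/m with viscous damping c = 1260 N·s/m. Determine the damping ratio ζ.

0.402

ω_n = √(k/m) = √(14900/165) = 9.503 rad/s.
Critical damping c_c = 2√(k·m) = 2√(14900 × 165) = 3136 N·s/m, so ζ = c/c_c = 1260/3136 = 0.4018.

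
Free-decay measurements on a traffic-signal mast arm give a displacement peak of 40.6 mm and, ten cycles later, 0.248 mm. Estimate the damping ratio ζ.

0.0809

Logarithmic decrement δ = (1/n)·ln(x₀/x_n) = (1/10)·ln(40.6/0.248) = (1/10)·ln(163.7) = 0.5098.
ζ = δ/√(4π² + δ²) = 0.5098/√(39.48 + 0.260) = 0.5098/6.304 = 0.08087.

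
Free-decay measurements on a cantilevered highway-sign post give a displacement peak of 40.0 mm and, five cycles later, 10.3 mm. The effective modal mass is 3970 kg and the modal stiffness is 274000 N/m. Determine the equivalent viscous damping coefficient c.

2850 N·s/m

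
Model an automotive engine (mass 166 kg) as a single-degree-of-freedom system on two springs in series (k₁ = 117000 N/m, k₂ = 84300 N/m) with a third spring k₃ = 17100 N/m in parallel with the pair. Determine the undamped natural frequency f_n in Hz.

Series pair: k_s = k₁k₂/(k₁+k₂) = (117000)(84300)/(117000 + 84300) = 49000 N/m. In parallel with k₃: k_eq = 49000 + 17100 = 66100 N/m.
ω_n = √(k_eq/m) = √(66100/166) = √398.2 = 19.95 rad/s.
f_n = ω_n/(2π) = 19.95/6.283 = 3.176 Hz.

3.18 Hz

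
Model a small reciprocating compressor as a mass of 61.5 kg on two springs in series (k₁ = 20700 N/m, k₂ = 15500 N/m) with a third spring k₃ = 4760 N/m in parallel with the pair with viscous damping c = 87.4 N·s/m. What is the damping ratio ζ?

Series pair: k_s = k₁k₂/(k₁+k₂) = (20700)(15500)/(20700 + 15500) = 8863 N/m. In parallel with k₃: k_eq = 8863 + 4760 = 13620 N/m.
ω_n = √(k_eq/m) = √(13620/61.5) = 14.88 rad/s.
Critical damping c_c = 2√(k_eq·m) = 2√(13620 × 61.5) = 1831 N·s/m, so ζ = c/c_c = 87.4/1831 = 0.04774.

0.0477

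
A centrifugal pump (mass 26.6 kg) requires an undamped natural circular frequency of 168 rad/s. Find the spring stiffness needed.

751000 N/m

k = m·ω_n² = 26.6 × 168.0² = 26.6 × 28220 = 750800 N/m.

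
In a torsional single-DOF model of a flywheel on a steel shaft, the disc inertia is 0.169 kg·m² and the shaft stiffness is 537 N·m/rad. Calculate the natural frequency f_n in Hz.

ω_n = √(k_t/J) = √(537/0.169) = √3178 = 56.37 rad/s.
f_n = ω_n/(2π) = 56.37/6.283 = 8.971 Hz.

8.97 Hz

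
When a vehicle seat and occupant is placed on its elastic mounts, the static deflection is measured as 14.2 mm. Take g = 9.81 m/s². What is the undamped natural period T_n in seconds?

0.239 s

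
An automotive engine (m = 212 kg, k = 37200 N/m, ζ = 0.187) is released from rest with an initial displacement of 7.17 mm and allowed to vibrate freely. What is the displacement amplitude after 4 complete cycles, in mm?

Logarithmic decrement δ = 2πζ/√(1 − ζ²) = 2π × 0.1870/√(1 − 0.0350) = 1.196.
After n cycles, x_n/x₀ = e^(−nδ), so x_4 = 7.17 × e^(−4 × 1.196) = 7.17 × 0.008361 = 0.05995 mm.

0.0599 mm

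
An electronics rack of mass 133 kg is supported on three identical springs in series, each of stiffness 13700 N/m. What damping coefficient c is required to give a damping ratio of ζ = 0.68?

Series springs: 1/k_eq = 3/13700, so k_eq = 13700/3 = 4567 N/m.
c_c = 2√(k_eq·m) = 2√(4567 × 133) = 1559 N·s/m.
c = ζ·c_c = 0.68 × 1559 = 1060 N·s/m.

1060 N·s/m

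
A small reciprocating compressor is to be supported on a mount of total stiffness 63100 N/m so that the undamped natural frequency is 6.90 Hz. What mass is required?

ω_n = 2πf_n = 2π × 6.90 = 43.35 rad/s.
m = k/ω_n² = 63100/43.35² = 63100/1880 = 33.57 kg.

33.6 kg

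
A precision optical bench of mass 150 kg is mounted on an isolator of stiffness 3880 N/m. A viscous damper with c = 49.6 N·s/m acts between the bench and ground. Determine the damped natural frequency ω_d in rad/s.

5.08 rad/s

ω_n = √(k/m) = √(3880/150) = 5.086 rad/s.
Critical damping c_c = 2√(k·m) = 2√(3880 × 150) = 1526 N·s/m, so ζ = c/c_c = 49.6/1526 = 0.03251.
ω_d = ω_n√(1 − ζ²) = 5.086 × √(1 − 0.00106) = 5.083 rad/s.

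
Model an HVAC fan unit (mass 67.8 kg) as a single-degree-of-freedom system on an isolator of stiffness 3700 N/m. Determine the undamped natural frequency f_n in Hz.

1.18 Hz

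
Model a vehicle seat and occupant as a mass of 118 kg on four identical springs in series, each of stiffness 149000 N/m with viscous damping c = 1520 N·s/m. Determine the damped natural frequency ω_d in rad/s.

Series springs: 1/k_eq = 4/149000, so k_eq = 149000/4 = 37250 N/m.
ω_n = √(k_eq/m) = √(37250/118) = 17.77 rad/s.
Critical damping c_c = 2√(k_eq·m) = 2√(37250 × 118) = 4193 N·s/m, so ζ = c/c_c = 1520/4193 = 0.3625.
ω_d = ω_n√(1 − ζ²) = 17.77 × √(1 − 0.131) = 16.56 rad/s.

16.6 rad/s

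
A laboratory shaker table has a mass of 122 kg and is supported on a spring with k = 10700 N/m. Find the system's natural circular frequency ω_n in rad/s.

ω_n = √(k/m) = √(10700/122) = √87.70 = 9.365 rad/s.

9.37 rad/s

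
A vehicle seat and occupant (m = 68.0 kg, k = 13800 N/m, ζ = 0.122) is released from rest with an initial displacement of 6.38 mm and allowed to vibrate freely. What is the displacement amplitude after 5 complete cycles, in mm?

Logarithmic decrement δ = 2πζ/√(1 − ζ²) = 2π × 0.1220/√(1 − 0.0149) = 0.7723.
After n cycles, x_n/x₀ = e^(−nδ), so x_5 = 6.38 × e^(−5 × 0.7723) = 6.38 × 0.02103 = 0.1342 mm.

0.134 mm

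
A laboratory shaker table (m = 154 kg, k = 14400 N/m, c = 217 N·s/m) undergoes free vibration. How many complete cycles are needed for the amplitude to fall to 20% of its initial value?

4 cycles

ζ = c/(2√(km)) = 217/(2√(14400 × 154)) = 217/2978 = 0.07286.
Logarithmic decrement δ = 2πζ/√(1 − ζ²) = 2π × 0.07286/√(1 − 0.00531) = 0.4590.
x_n/x₀ = e^(−nδ) ≤ 0.2; take ln: n ≥ ln(1/0.2)/δ = 1.609/0.4590 = 3.506.
So 4 complete cycles are required.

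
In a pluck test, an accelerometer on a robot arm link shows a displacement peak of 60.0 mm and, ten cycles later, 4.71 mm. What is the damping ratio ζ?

0.0405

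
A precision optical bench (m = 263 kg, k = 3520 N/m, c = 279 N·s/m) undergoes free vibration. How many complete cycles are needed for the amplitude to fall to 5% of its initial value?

4 cycles

ζ = c/(2√(km)) = 279/(2√(3520 × 263)) = 279/1924 = 0.1450.
Logarithmic decrement δ = 2πζ/√(1 − ζ²) = 2π × 0.1450/√(1 − 0.0210) = 0.9207.
x_n/x₀ = e^(−nδ) ≤ 0.05; take ln: n ≥ ln(1/0.05)/δ = 2.996/0.9207 = 3.254.
So 4 complete cycles are required.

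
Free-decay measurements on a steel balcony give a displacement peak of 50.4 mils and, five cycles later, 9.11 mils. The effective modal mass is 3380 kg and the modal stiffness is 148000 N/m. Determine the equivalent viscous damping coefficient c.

2430 N·s/m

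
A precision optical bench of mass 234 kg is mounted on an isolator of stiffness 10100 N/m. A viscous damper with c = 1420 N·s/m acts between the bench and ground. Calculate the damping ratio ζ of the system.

0.462

ω_n = √(k/m) = √(10100/234) = 6.570 rad/s.
Critical damping c_c = 2√(k·m) = 2√(10100 × 234) = 3075 N·s/m, so ζ = c/c_c = 1420/3075 = 0.4618.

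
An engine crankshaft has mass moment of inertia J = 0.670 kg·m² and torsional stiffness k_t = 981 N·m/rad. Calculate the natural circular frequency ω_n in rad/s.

ω_n = √(k_t/J) = √(981/0.670) = √1464 = 38.26 rad/s.

38.3 rad/s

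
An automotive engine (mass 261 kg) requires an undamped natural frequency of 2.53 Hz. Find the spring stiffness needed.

ω_n = 2πf_n = 2π × 2.53 = 15.90 rad/s.
k = m·ω_n² = 261 × 15.90² = 261 × 252.7 = 65950 N/m.

66000 N/m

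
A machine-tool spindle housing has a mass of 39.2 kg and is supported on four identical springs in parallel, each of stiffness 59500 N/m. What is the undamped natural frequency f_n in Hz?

12.4 Hz

Parallel springs add: k_eq = 4 × 59500 = 238000 N/m.
ω_n = √(k_eq/m) = √(238000/39.2) = √6071 = 77.92 rad/s.
f_n = ω_n/(2π) = 77.92/6.283 = 12.40 Hz.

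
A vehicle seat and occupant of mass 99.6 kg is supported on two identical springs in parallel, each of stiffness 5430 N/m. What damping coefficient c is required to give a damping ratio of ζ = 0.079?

164 N·s/m

Parallel springs add: k_eq = 2 × 5430 = 10860 N/m.
c_c = 2√(k_eq·m) = 2√(10860 × 99.6) = 2080 N·s/m.
c = ζ·c_c = 0.079 × 2080 = 164.3 N·s/m.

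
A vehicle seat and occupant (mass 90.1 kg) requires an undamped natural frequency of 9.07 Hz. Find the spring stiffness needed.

ω_n = 2πf_n = 2π × 9.07 = 56.99 rad/s.
k = m·ω_n² = 90.1 × 56.99² = 90.1 × 3248 = 292600 N/m.

293000 N/m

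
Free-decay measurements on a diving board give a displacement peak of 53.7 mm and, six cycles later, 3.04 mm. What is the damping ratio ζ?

Logarithmic decrement δ = (1/n)·ln(x₀/x_n) = (1/6)·ln(53.7/3.04) = (1/6)·ln(17.66) = 0.4786.
ζ = δ/√(4π² + δ²) = 0.4786/√(39.48 + 0.229) = 0.4786/6.301 = 0.07595.

0.0760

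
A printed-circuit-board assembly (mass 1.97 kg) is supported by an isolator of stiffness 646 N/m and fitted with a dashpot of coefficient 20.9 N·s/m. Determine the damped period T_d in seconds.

ω_n = √(k/m) = √(646.0/1.97) = 18.11 rad/s.
Critical damping c_c = 2√(k·m) = 2√(646.0 × 1.97) = 71.35 N·s/m, so ζ = c/c_c = 20.9/71.35 = 0.2929.
ω_d = ω_n√(1 − ζ²) = 18.11 × √(1 − 0.0858) = 17.31 rad/s.
T_d = 2π/ω_d = 0.3629 s.

0.363 s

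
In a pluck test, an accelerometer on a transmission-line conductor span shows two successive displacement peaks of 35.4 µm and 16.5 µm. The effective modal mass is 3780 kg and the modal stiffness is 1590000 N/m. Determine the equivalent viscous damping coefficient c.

18700 N·s/m

Logarithmic decrement δ = (1/n)·ln(x₀/x_n) = (1/1)·ln(35.4/16.5) = (1/1)·ln(2.145) = 0.7634.
ζ = δ/√(4π² + δ²) = 0.7634/√(39.48 + 0.583) = 0.7634/6.329 = 0.1206.
c = ζ · 2√(km) = 0.1206 × 2√(1590000 × 3780) = 0.1206 × 155100 = 18700 N·s/m.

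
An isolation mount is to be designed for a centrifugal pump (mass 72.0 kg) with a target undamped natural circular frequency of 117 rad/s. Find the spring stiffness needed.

986000 N/m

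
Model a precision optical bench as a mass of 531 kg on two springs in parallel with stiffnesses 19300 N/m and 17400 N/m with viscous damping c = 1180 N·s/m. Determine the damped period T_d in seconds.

Parallel springs add: k_eq = 19300 + 17400 = 36700 N/m.
ω_n = √(k_eq/m) = √(36700/531) = 8.314 rad/s.
Critical damping c_c = 2√(k_eq·m) = 2√(36700 × 531) = 8829 N·s/m, so ζ = c/c_c = 1180/8829 = 0.1337.
ω_d = ω_n√(1 − ζ²) = 8.314 × √(1 − 0.0179) = 8.239 rad/s.
T_d = 2π/ω_d = 0.7626 s.

0.763 s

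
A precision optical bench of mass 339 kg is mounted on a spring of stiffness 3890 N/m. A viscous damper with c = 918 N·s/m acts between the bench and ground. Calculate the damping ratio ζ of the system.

0.400

ω_n = √(k/m) = √(3890/339) = 3.387 rad/s.
Critical damping c_c = 2√(k·m) = 2√(3890 × 339) = 2297 N·s/m, so ζ = c/c_c = 918/2297 = 0.3997.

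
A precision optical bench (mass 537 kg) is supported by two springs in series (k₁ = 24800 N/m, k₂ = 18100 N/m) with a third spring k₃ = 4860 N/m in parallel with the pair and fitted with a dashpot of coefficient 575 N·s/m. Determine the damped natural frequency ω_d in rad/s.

Series pair: k_s = k₁k₂/(k₁+k₂) = (24800)(18100)/(24800 + 18100) = 10460 N/m. In parallel with k₃: k_eq = 10460 + 4860 = 15320 N/m.
ω_n = √(k_eq/m) = √(15320/537) = 5.342 rad/s.
Critical damping c_c = 2√(k_eq·m) = 2√(15320 × 537) = 5737 N·s/m, so ζ = c/c_c = 575/5737 = 0.1002.
ω_d = ω_n√(1 − ζ²) = 5.342 × √(1 − 0.0100) = 5.315 rad/s.

5.31 rad/s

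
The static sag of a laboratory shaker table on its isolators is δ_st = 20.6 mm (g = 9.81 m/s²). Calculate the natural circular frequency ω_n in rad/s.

ω_n = √(g/δ_st) = √(9.81/0.0206) = √476.2 = 21.82 rad/s.

21.8 rad/s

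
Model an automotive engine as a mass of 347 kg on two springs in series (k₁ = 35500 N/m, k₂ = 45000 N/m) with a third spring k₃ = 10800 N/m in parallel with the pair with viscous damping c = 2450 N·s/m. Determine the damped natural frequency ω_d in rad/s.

8.71 rad/s

Series pair: k_s = k₁k₂/(k₁+k₂) = (35500)(45000)/(35500 + 45000) = 19840 N/m. In parallel with k₃: k_eq = 19840 + 10800 = 30640 N/m.
ω_n = √(k_eq/m) = √(30640/347) = 9.398 rad/s.
Critical damping c_c = 2√(k_eq·m) = 2√(30640 × 347) = 6522 N·s/m, so ζ = c/c_c = 2450/6522 = 0.3757.
ω_d = ω_n√(1 − ζ²) = 9.398 × √(1 − 0.141) = 8.709 rad/s.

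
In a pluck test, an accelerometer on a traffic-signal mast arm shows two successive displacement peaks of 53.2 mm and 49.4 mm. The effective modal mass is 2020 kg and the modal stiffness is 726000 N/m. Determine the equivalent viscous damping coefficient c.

903 N·s/m

Logarithmic decrement δ = (1/n)·ln(x₀/x_n) = (1/1)·ln(53.2/49.4) = (1/1)·ln(1.077) = 0.07411.
ζ = δ/√(4π² + δ²) = 0.07411/√(39.48 + 0.00549) = 0.07411/6.284 = 0.01179.
c = ζ · 2√(km) = 0.01179 × 2√(726000 × 2020) = 0.01179 × 76590 = 903.3 N·s/m.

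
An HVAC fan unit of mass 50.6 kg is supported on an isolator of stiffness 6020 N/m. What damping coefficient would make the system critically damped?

c_c = 2√(k·m) = 2√(6020 × 50.6) = 2 × 551.9 = 1104 N·s/m.

1100 N·s/m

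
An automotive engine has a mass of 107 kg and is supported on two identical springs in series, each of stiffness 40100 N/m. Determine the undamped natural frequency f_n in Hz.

2.18 Hz

Series springs: 1/k_eq = 2/40100, so k_eq = 40100/2 = 20050 N/m.
ω_n = √(k_eq/m) = √(20050/107) = √187.4 = 13.69 rad/s.
f_n = ω_n/(2π) = 13.69/6.283 = 2.179 Hz.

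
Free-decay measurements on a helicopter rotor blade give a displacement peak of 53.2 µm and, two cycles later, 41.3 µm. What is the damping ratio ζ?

Logarithmic decrement δ = (1/n)·ln(x₀/x_n) = (1/2)·ln(53.2/41.3) = (1/2)·ln(1.288) = 0.1266.
ζ = δ/√(4π² + δ²) = 0.1266/√(39.48 + 0.0160) = 0.1266/6.284 = 0.02014.

0.0201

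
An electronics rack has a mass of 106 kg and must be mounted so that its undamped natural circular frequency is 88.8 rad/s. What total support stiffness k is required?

836000 N/m

k = m·ω_n² = 106 × 88.80² = 106 × 7885 = 835900 N/m.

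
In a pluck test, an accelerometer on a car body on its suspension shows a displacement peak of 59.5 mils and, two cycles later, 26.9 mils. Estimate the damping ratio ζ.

0.0630

Logarithmic decrement δ = (1/n)·ln(x₀/x_n) = (1/2)·ln(59.5/26.9) = (1/2)·ln(2.212) = 0.3969.
ζ = δ/√(4π² + δ²) = 0.3969/√(39.48 + 0.158) = 0.3969/6.296 = 0.06305.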